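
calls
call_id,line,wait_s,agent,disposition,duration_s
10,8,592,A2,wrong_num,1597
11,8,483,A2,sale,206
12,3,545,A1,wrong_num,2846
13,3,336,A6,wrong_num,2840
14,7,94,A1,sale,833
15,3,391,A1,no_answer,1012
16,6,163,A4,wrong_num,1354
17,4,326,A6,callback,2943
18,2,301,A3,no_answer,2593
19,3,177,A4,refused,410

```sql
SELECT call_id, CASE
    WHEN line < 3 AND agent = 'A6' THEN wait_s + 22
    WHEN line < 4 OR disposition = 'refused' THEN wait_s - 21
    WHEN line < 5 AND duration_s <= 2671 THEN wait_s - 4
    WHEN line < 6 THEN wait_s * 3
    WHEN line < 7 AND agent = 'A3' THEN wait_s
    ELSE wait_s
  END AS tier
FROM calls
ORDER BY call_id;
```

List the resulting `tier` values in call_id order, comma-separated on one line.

call_id=10: ELSE → 592
call_id=11: ELSE → 483
call_id=12: line < 4 OR disposition = 'refused' → 524
call_id=13: line < 4 OR disposition = 'refused' → 315
call_id=14: ELSE → 94
call_id=15: line < 4 OR disposition = 'refused' → 370
call_id=16: ELSE → 163
call_id=17: line < 6 → 978
call_id=18: line < 4 OR disposition = 'refused' → 280
call_id=19: line < 4 OR disposition = 'refused' → 156

592, 483, 524, 315, 94, 370, 163, 978, 280, 156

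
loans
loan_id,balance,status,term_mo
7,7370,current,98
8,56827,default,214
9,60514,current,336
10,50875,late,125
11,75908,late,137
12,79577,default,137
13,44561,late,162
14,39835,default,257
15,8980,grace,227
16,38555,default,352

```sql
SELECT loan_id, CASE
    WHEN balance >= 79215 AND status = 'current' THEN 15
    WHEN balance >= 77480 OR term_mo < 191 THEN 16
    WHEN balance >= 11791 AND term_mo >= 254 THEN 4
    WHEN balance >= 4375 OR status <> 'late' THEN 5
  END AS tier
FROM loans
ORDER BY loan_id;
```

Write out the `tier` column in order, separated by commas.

loan_id=7: balance >= 77480 OR term_mo < 191 → 16
loan_id=8: balance >= 4375 OR status <> 'late' → 5
loan_id=9: balance >= 11791 AND term_mo >= 254 → 4
loan_id=10: balance >= 77480 OR term_mo < 191 → 16
loan_id=11: balance >= 77480 OR term_mo < 191 → 16
loan_id=12: balance >= 77480 OR term_mo < 191 → 16
loan_id=13: balance >= 77480 OR term_mo < 191 → 16
loan_id=14: balance >= 11791 AND term_mo >= 254 → 4
loan_id=15: balance >= 4375 OR status <> 'late' → 5
loan_id=16: balance >= 11791 AND term_mo >= 254 → 4

16, 5, 4, 16, 16, 16, 16, 4, 5, 4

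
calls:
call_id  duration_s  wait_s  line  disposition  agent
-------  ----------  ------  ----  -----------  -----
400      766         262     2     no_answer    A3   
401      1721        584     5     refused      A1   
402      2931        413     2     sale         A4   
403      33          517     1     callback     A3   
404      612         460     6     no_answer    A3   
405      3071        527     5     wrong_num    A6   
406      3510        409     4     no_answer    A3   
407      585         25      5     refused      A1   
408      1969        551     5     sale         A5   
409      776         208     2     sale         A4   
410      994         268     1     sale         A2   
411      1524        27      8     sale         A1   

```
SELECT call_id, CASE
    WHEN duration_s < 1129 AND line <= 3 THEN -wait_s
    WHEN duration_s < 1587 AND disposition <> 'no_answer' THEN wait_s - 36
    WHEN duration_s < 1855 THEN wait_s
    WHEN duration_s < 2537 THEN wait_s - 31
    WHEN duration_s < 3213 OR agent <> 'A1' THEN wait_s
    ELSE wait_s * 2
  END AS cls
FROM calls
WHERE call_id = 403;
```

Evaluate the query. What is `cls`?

call_id = 403: duration_s=33, wait_s=517, line=1, disposition=callback, agent=A3.
duration_s < 1129 AND line <= 3 → true → -517

-517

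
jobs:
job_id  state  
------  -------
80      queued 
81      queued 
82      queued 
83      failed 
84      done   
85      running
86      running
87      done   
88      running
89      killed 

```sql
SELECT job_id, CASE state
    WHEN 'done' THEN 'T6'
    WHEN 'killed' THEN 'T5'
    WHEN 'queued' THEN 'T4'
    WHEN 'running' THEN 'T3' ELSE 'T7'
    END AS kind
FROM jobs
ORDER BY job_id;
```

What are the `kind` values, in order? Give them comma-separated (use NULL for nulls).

T4, T4, T4, T7, T6, T3, T3, T6, T3, T5

job_id=80: state='queued' → T4
job_id=81: state='queued' → T4
job_id=82: state='queued' → T4
job_id=83: ELSE → T7
job_id=84: state='done' → T6
job_id=85: state='running' → T3
job_id=86: state='running' → T3
job_id=87: state='done' → T6
job_id=88: state='running' → T3
job_id=89: state='killed' → T5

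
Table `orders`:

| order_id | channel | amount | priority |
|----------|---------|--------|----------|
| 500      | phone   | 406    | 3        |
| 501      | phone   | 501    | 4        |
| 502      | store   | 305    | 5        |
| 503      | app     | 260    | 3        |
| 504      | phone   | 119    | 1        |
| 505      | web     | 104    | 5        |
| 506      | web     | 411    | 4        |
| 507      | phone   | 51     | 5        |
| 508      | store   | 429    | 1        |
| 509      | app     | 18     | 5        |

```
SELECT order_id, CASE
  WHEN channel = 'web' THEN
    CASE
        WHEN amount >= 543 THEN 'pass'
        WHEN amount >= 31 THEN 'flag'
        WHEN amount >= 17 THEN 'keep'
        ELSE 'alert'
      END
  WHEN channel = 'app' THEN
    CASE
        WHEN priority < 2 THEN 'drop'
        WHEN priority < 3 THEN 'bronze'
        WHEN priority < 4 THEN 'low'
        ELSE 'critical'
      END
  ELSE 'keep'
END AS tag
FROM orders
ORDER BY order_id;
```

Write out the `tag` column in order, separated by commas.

keep, keep, keep, low, keep, flag, flag, keep, keep, critical

order_id=500: channel='phone' → outer ELSE → keep
order_id=501: channel='phone' → outer ELSE → keep
order_id=502: channel='store' → outer ELSE → keep
order_id=503: channel='app' → inner[priority < 4] → low
order_id=504: channel='phone' → outer ELSE → keep
order_id=505: channel='web' → inner[amount >= 31] → flag
order_id=506: channel='web' → inner[amount >= 31] → flag
order_id=507: channel='phone' → outer ELSE → keep
order_id=508: channel='store' → outer ELSE → keep
order_id=509: channel='app' → inner[ELSE] → critical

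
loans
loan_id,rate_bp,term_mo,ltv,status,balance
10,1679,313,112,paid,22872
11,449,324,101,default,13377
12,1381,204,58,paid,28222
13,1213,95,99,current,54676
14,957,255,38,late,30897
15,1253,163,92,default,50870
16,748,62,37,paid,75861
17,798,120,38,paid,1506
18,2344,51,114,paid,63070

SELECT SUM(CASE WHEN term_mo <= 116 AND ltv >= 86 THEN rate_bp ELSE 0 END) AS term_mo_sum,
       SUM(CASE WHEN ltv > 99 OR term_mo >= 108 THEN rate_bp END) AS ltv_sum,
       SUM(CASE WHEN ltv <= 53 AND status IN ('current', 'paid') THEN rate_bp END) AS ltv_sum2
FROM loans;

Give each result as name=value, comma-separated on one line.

term_mo_sum=3557, ltv_sum=8861, ltv_sum2=1546

[term_mo_sum: term_mo <= 116 AND ltv >= 86]
loan_id=10: ✗
loan_id=11: ✗
loan_id=12: ✗
loan_id=13: ✓ → 1213
loan_id=14: ✗
loan_id=15: ✗
loan_id=16: ✗
loan_id=17: ✗
loan_id=18: ✓ → 2344
term_mo_sum = 1213 + 2344 = 3557
—
[ltv_sum: ltv > 99 OR term_mo >= 108]
loan_id=10: ✓ → 1679
loan_id=11: ✓ → 449
loan_id=12: ✓ → 1381
loan_id=13: ✗
loan_id=14: ✓ → 957
loan_id=15: ✓ → 1253
loan_id=16: ✗
loan_id=17: ✓ → 798
loan_id=18: ✓ → 2344
ltv_sum = 1679 + 449 + 1381 + 957 + 1253 + 798 + 2344 = 8861
—
[ltv_sum2: ltv <= 53 AND status IN ('current', 'paid')]
loan_id=10: ✗
loan_id=11: ✗
loan_id=12: ✗
loan_id=13: ✗
loan_id=14: ✗
loan_id=15: ✗
loan_id=16: ✓ → 748
loan_id=17: ✓ → 798
loan_id=18: ✗
ltv_sum2 = 748 + 798 = 1546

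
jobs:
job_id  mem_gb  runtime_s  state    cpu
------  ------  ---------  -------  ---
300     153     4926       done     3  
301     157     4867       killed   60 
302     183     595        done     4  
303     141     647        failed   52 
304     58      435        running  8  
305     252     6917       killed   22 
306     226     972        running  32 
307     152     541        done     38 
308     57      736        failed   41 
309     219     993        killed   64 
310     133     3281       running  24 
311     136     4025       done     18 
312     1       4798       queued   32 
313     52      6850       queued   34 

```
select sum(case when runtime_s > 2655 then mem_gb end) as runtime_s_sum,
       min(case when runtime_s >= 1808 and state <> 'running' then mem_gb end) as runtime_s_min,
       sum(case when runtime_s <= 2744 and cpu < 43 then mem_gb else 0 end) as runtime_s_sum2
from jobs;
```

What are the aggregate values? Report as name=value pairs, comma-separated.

[runtime_s_sum: runtime_s > 2655]
job_id=300: ✓ → 153
job_id=301: ✓ → 157
job_id=302: ✗
job_id=303: ✗
job_id=304: ✗
job_id=305: ✓ → 252
job_id=306: ✗
job_id=307: ✗
job_id=308: ✗
job_id=309: ✗
job_id=310: ✓ → 133
job_id=311: ✓ → 136
job_id=312: ✓ → 1
job_id=313: ✓ → 52
runtime_s_sum = 153 + 157 + 252 + 133 + 136 + 1 + 52 = 884
—
[runtime_s_min: runtime_s >= 1808 and state <> 'running']
job_id=300: ✓ → 153
job_id=301: ✓ → 157
job_id=302: ✗
job_id=303: ✗
job_id=304: ✗
job_id=305: ✓ → 252
job_id=306: ✗
job_id=307: ✗
job_id=308: ✗
job_id=309: ✗
job_id=310: ✗
job_id=311: ✓ → 136
job_id=312: ✓ → 1
job_id=313: ✓ → 52
runtime_s_min = MIN(153, 157, 252, 136, 1, 52) = 1
—
[runtime_s_sum2: runtime_s <= 2744 and cpu < 43]
job_id=300: ✗
job_id=301: ✗
job_id=302: ✓ → 183
job_id=303: ✗
job_id=304: ✓ → 58
job_id=305: ✗
job_id=306: ✓ → 226
job_id=307: ✓ → 152
job_id=308: ✓ → 57
job_id=309: ✗
job_id=310: ✗
job_id=311: ✗
job_id=312: ✗
job_id=313: ✗
runtime_s_sum2 = 183 + 58 + 226 + 152 + 57 = 676

runtime_s_sum=884, runtime_s_min=1, runtime_s_sum2=676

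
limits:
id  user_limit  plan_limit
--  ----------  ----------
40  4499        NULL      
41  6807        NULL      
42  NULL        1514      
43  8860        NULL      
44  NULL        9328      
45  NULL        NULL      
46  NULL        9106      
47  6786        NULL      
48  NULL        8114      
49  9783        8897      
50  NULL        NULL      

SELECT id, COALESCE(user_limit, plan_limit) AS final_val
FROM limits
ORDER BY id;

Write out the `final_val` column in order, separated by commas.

id=40: user_limit=4499 → 4499
id=41: user_limit=6807 → 6807
id=42: user_limit=NULL, plan_limit=1514 → 1514
id=43: user_limit=8860 → 8860
id=44: user_limit=NULL, plan_limit=9328 → 9328
id=45: user_limit=NULL, plan_limit=NULL (all NULL) → NULL
id=46: user_limit=NULL, plan_limit=9106 → 9106
id=47: user_limit=6786 → 6786
id=48: user_limit=NULL, plan_limit=8114 → 8114
id=49: user_limit=9783 → 9783
id=50: user_limit=NULL, plan_limit=NULL (all NULL) → NULL

4499, 6807, 1514, 8860, 9328, NULL, 9106, 6786, 8114, 9783, NULL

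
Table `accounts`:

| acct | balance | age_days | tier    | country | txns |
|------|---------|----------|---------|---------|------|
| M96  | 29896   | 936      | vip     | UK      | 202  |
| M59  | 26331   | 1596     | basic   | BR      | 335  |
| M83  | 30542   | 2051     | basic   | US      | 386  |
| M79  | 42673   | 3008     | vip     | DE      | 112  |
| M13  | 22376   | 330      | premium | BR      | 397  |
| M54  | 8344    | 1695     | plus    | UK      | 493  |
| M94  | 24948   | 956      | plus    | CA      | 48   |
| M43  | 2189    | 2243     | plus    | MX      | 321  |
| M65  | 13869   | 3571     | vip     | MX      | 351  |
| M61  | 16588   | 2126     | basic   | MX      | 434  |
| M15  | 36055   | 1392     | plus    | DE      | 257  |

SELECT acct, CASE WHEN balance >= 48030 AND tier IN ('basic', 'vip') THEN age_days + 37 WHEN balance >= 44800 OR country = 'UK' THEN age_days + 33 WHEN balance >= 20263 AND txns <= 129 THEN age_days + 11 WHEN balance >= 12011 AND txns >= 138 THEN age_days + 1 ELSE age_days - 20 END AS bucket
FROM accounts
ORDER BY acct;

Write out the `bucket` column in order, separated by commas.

acct=M13: balance >= 12011 AND txns >= 138 → 331
acct=M15: balance >= 12011 AND txns >= 138 → 1393
acct=M43: ELSE → 2223
acct=M54: balance >= 44800 OR country = 'UK' → 1728
acct=M59: balance >= 12011 AND txns >= 138 → 1597
acct=M61: balance >= 12011 AND txns >= 138 → 2127
acct=M65: balance >= 12011 AND txns >= 138 → 3572
acct=M79: balance >= 20263 AND txns <= 129 → 3019
acct=M83: balance >= 12011 AND txns >= 138 → 2052
acct=M94: balance >= 20263 AND txns <= 129 → 967
acct=M96: balance >= 44800 OR country = 'UK' → 969

331, 1393, 2223, 1728, 1597, 2127, 3572, 3019, 2052, 967, 969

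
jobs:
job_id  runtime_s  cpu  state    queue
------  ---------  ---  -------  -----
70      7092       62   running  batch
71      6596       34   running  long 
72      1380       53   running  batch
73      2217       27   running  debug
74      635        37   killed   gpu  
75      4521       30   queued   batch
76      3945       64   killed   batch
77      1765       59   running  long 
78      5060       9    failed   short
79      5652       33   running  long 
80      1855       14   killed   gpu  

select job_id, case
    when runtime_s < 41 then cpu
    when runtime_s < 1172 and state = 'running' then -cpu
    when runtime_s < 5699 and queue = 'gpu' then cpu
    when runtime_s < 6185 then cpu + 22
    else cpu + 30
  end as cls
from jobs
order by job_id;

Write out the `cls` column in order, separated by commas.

92, 64, 75, 49, 37, 52, 86, 81, 31, 55, 14

job_id=70: ELSE → 92
job_id=71: ELSE → 64
job_id=72: runtime_s < 6185 → 75
job_id=73: runtime_s < 6185 → 49
job_id=74: runtime_s < 5699 and queue = 'gpu' → 37
job_id=75: runtime_s < 6185 → 52
job_id=76: runtime_s < 6185 → 86
job_id=77: runtime_s < 6185 → 81
job_id=78: runtime_s < 6185 → 31
job_id=79: runtime_s < 6185 → 55
job_id=80: runtime_s < 5699 and queue = 'gpu' → 14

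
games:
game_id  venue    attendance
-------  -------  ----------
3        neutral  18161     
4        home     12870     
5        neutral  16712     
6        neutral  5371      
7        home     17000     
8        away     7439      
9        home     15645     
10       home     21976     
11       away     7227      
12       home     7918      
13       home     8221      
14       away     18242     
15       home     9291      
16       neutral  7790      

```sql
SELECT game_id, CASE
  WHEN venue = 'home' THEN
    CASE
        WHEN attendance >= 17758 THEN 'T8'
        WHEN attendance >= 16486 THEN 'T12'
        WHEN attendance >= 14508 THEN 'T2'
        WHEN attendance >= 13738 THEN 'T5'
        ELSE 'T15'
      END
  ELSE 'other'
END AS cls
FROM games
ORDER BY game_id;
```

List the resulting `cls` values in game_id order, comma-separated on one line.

other, T15, other, other, T12, other, T2, T8, other, T15, T15, other, T15, other

game_id=3: venue='neutral' → outer ELSE → other
game_id=4: venue='home' → inner[ELSE] → T15
game_id=5: venue='neutral' → outer ELSE → other
game_id=6: venue='neutral' → outer ELSE → other
game_id=7: venue='home' → inner[attendance >= 16486] → T12
game_id=8: venue='away' → outer ELSE → other
game_id=9: venue='home' → inner[attendance >= 14508] → T2
game_id=10: venue='home' → inner[attendance >= 17758] → T8
game_id=11: venue='away' → outer ELSE → other
game_id=12: venue='home' → inner[ELSE] → T15
game_id=13: venue='home' → inner[ELSE] → T15
game_id=14: venue='away' → outer ELSE → other
game_id=15: venue='home' → inner[ELSE] → T15
game_id=16: venue='neutral' → outer ELSE → other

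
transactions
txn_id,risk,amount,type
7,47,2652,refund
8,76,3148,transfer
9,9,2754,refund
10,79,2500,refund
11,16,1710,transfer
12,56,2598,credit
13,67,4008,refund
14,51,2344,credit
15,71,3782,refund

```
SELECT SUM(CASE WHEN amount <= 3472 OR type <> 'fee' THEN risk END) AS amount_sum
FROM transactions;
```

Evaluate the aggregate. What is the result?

txn_id=7: ✓ → 47
txn_id=8: ✓ → 76
txn_id=9: ✓ → 9
txn_id=10: ✓ → 79
txn_id=11: ✓ → 16
txn_id=12: ✓ → 56
txn_id=13: ✓ → 67
txn_id=14: ✓ → 51
txn_id=15: ✓ → 71
amount_sum = 47 + 76 + 9 + 79 + 16 + 56 + 67 + 51 + 71 = 472

472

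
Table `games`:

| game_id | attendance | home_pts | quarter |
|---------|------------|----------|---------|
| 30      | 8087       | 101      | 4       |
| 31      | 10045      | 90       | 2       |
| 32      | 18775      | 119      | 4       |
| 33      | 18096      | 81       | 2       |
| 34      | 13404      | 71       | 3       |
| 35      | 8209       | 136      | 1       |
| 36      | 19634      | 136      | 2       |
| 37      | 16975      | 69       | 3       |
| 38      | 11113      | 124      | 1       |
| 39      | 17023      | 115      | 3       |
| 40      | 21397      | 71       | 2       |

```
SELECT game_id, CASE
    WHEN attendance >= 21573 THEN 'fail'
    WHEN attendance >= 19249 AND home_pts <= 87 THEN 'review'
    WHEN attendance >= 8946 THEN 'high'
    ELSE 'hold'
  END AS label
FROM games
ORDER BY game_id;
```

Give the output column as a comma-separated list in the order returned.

game_id=30: ELSE → hold
game_id=31: attendance >= 8946 → high
game_id=32: attendance >= 8946 → high
game_id=33: attendance >= 8946 → high
game_id=34: attendance >= 8946 → high
game_id=35: ELSE → hold
game_id=36: attendance >= 8946 → high
game_id=37: attendance >= 8946 → high
game_id=38: attendance >= 8946 → high
game_id=39: attendance >= 8946 → high
game_id=40: attendance >= 19249 AND home_pts <= 87 → review

hold, high, high, high, high, hold, high, high, high, high, review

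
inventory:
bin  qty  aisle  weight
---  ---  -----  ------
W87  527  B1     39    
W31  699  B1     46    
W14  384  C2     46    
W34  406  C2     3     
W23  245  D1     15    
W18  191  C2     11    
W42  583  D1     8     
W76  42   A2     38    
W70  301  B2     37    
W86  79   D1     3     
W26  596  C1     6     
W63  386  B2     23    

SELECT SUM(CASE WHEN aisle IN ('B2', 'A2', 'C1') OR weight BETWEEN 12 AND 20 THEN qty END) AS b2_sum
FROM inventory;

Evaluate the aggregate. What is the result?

bin=W87: ✗
bin=W31: ✗
bin=W14: ✗
bin=W34: ✗
bin=W23: ✓ → 245
bin=W18: ✗
bin=W42: ✗
bin=W76: ✓ → 42
bin=W70: ✓ → 301
bin=W86: ✗
bin=W26: ✓ → 596
bin=W63: ✓ → 386
b2_sum = 245 + 42 + 301 + 596 + 386 = 1570

1570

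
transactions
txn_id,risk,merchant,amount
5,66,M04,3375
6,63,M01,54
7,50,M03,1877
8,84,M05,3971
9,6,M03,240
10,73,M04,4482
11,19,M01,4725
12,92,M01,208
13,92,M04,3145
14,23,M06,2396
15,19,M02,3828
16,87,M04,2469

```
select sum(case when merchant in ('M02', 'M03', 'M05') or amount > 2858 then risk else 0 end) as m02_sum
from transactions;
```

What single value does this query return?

txn_id=5: ✓ → 66
txn_id=6: ✗
txn_id=7: ✓ → 50
txn_id=8: ✓ → 84
txn_id=9: ✓ → 6
txn_id=10: ✓ → 73
txn_id=11: ✓ → 19
txn_id=12: ✗
txn_id=13: ✓ → 92
txn_id=14: ✗
txn_id=15: ✓ → 19
txn_id=16: ✗
m02_sum = 66 + 50 + 84 + 6 + 73 + 19 + 92 + 19 = 409

409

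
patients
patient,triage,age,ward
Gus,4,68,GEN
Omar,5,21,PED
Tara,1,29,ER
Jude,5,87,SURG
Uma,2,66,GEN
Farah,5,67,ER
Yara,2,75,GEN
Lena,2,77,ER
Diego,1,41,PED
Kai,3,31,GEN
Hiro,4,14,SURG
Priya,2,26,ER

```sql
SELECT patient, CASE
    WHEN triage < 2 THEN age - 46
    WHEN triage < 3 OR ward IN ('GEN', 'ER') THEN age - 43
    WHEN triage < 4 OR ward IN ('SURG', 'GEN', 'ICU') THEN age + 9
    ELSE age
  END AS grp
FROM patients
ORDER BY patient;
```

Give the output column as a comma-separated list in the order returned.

-5, 24, 25, 23, 96, -12, 34, 21, -17, -17, 23, 32

patient=Diego: triage < 2 → -5
patient=Farah: triage < 3 OR ward IN ('GEN', 'ER') → 24
patient=Gus: triage < 3 OR ward IN ('GEN', 'ER') → 25
patient=Hiro: triage < 4 OR ward IN ('SURG', 'GEN', 'ICU') → 23
patient=Jude: triage < 4 OR ward IN ('SURG', 'GEN', 'ICU') → 96
patient=Kai: triage < 3 OR ward IN ('GEN', 'ER') → -12
patient=Lena: triage < 3 OR ward IN ('GEN', 'ER') → 34
patient=Omar: ELSE → 21
patient=Priya: triage < 3 OR ward IN ('GEN', 'ER') → -17
patient=Tara: triage < 2 → -17
patient=Uma: triage < 3 OR ward IN ('GEN', 'ER') → 23
patient=Yara: triage < 3 OR ward IN ('GEN', 'ER') → 32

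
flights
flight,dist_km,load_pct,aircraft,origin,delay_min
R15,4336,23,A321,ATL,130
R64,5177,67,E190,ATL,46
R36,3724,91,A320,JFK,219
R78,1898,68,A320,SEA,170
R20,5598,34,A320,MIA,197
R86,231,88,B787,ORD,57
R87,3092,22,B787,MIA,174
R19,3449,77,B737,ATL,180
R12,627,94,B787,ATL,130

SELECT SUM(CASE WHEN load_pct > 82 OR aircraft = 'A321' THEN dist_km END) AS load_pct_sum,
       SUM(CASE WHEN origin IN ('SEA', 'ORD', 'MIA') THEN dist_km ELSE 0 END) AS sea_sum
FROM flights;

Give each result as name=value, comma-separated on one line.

[load_pct_sum: load_pct > 82 OR aircraft = 'A321']
flight=R15: ✓ → 4336
flight=R64: ✗
flight=R36: ✓ → 3724
flight=R78: ✗
flight=R20: ✗
flight=R86: ✓ → 231
flight=R87: ✗
flight=R19: ✗
flight=R12: ✓ → 627
load_pct_sum = 4336 + 3724 + 231 + 627 = 8918
—
[sea_sum: origin IN ('SEA', 'ORD', 'MIA')]
flight=R15: ✗
flight=R64: ✗
flight=R36: ✗
flight=R78: ✓ → 1898
flight=R20: ✓ → 5598
flight=R86: ✓ → 231
flight=R87: ✓ → 3092
flight=R19: ✗
flight=R12: ✗
sea_sum = 1898 + 5598 + 231 + 3092 = 10819

load_pct_sum=8918, sea_sum=10819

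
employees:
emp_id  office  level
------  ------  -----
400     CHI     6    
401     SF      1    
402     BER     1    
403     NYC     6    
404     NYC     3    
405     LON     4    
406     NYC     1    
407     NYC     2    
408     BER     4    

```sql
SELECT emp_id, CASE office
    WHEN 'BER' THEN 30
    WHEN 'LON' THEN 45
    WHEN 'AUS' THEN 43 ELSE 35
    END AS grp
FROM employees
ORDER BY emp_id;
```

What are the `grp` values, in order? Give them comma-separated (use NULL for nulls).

emp_id=400: ELSE → 35
emp_id=401: ELSE → 35
emp_id=402: office='BER' → 30
emp_id=403: ELSE → 35
emp_id=404: ELSE → 35
emp_id=405: office='LON' → 45
emp_id=406: ELSE → 35
emp_id=407: ELSE → 35
emp_id=408: office='BER' → 30

35, 35, 30, 35, 35, 45, 35, 35, 30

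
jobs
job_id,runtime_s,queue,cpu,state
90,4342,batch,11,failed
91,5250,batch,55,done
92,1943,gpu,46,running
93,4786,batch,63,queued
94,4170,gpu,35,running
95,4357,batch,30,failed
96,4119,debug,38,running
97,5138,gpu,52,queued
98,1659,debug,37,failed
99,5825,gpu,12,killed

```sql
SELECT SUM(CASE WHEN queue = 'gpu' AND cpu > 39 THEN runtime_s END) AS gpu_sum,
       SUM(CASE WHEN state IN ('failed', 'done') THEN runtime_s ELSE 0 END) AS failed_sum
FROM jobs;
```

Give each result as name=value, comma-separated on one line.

[gpu_sum: queue = 'gpu' AND cpu > 39]
job_id=90: ✗
job_id=91: ✗
job_id=92: ✓ → 1943
job_id=93: ✗
job_id=94: ✗
job_id=95: ✗
job_id=96: ✗
job_id=97: ✓ → 5138
job_id=98: ✗
job_id=99: ✗
gpu_sum = 1943 + 5138 = 7081
—
[failed_sum: state IN ('failed', 'done')]
job_id=90: ✓ → 4342
job_id=91: ✓ → 5250
job_id=92: ✗
job_id=93: ✗
job_id=94: ✗
job_id=95: ✓ → 4357
job_id=96: ✗
job_id=97: ✗
job_id=98: ✓ → 1659
job_id=99: ✗
failed_sum = 4342 + 5250 + 4357 + 1659 = 15608

gpu_sum=7081, failed_sum=15608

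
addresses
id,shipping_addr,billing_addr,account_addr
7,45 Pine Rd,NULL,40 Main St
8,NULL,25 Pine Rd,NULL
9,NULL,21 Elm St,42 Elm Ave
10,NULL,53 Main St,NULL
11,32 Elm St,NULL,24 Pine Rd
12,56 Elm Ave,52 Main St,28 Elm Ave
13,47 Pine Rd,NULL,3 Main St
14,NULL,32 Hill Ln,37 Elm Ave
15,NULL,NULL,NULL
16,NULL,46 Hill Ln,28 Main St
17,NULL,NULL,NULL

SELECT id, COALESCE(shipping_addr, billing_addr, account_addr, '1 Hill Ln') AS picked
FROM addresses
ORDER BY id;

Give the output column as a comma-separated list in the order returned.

45 Pine Rd, 25 Pine Rd, 21 Elm St, 53 Main St, 32 Elm St, 56 Elm Ave, 47 Pine Rd, 32 Hill Ln, 1 Hill Ln, 46 Hill Ln, 1 Hill Ln

id=7: shipping_addr=45 Pine Rd → 45 Pine Rd
id=8: shipping_addr=NULL, billing_addr=25 Pine Rd → 25 Pine Rd
id=9: shipping_addr=NULL, billing_addr=21 Elm St → 21 Elm St
id=10: shipping_addr=NULL, billing_addr=53 Main St → 53 Main St
id=11: shipping_addr=32 Elm St → 32 Elm St
id=12: shipping_addr=56 Elm Ave → 56 Elm Ave
id=13: shipping_addr=47 Pine Rd → 47 Pine Rd
id=14: shipping_addr=NULL, billing_addr=32 Hill Ln → 32 Hill Ln
id=15: shipping_addr=NULL, billing_addr=NULL, account_addr=NULL, → literal 1 Hill Ln → 1 Hill Ln
id=16: shipping_addr=NULL, billing_addr=46 Hill Ln → 46 Hill Ln
id=17: shipping_addr=NULL, billing_addr=NULL, account_addr=NULL, → literal 1 Hill Ln → 1 Hill Ln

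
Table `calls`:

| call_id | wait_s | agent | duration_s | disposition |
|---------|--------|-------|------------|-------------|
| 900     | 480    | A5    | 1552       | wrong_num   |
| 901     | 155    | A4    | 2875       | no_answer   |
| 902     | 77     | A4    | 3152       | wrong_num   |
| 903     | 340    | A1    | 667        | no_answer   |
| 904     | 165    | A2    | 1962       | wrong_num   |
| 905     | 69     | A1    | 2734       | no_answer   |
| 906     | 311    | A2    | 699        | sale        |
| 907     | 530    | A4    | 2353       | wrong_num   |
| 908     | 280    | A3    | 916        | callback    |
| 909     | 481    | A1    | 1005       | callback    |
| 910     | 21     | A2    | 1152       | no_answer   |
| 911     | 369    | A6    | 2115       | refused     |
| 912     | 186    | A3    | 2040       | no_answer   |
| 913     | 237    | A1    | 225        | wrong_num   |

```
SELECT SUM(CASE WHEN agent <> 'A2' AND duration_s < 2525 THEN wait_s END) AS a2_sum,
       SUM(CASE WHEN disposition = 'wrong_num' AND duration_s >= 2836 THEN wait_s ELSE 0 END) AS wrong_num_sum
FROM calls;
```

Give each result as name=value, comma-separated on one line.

a2_sum=2903, wrong_num_sum=77

[a2_sum: agent <> 'A2' AND duration_s < 2525]
call_id=900: ✓ → 480
call_id=901: ✗
call_id=902: ✗
call_id=903: ✓ → 340
call_id=904: ✗
call_id=905: ✗
call_id=906: ✗
call_id=907: ✓ → 530
call_id=908: ✓ → 280
call_id=909: ✓ → 481
call_id=910: ✗
call_id=911: ✓ → 369
call_id=912: ✓ → 186
call_id=913: ✓ → 237
a2_sum = 480 + 340 + 530 + 280 + 481 + 369 + 186 + 237 = 2903
—
[wrong_num_sum: disposition = 'wrong_num' AND duration_s >= 2836]
call_id=900: ✗
call_id=901: ✗
call_id=902: ✓ → 77
call_id=903: ✗
call_id=904: ✗
call_id=905: ✗
call_id=906: ✗
call_id=907: ✗
call_id=908: ✗
call_id=909: ✗
call_id=910: ✗
call_id=911: ✗
call_id=912: ✗
call_id=913: ✗
wrong_num_sum = 77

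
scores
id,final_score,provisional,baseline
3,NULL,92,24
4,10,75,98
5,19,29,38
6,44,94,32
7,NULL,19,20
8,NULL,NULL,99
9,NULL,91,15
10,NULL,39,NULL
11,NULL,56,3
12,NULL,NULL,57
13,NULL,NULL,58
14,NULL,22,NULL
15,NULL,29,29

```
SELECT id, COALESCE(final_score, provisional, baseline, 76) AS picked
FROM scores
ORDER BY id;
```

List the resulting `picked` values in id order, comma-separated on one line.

id=3: final_score=NULL, provisional=92 → 92
id=4: final_score=10 → 10
id=5: final_score=19 → 19
id=6: final_score=44 → 44
id=7: final_score=NULL, provisional=19 → 19
id=8: final_score=NULL, provisional=NULL, baseline=99 → 99
id=9: final_score=NULL, provisional=91 → 91
id=10: final_score=NULL, provisional=39 → 39
id=11: final_score=NULL, provisional=56 → 56
id=12: final_score=NULL, provisional=NULL, baseline=57 → 57
id=13: final_score=NULL, provisional=NULL, baseline=58 → 58
id=14: final_score=NULL, provisional=22 → 22
id=15: final_score=NULL, provisional=29 → 29

92, 10, 19, 44, 19, 99, 91, 39, 56, 57, 58, 22, 29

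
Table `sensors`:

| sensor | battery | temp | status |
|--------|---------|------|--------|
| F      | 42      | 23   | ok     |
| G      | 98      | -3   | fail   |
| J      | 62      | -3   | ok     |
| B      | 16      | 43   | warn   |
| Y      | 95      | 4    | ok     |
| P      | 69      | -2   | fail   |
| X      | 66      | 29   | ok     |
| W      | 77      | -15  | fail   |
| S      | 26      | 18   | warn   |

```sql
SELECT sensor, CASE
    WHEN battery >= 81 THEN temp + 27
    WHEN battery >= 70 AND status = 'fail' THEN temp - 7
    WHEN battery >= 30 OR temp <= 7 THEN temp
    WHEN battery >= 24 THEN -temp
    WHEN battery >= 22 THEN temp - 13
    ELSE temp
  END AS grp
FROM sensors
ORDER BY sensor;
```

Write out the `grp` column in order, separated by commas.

sensor=B: ELSE → 43
sensor=F: battery >= 30 OR temp <= 7 → 23
sensor=G: battery >= 81 → 24
sensor=J: battery >= 30 OR temp <= 7 → -3
sensor=P: battery >= 30 OR temp <= 7 → -2
sensor=S: battery >= 24 → -18
sensor=W: battery >= 70 AND status = 'fail' → -22
sensor=X: battery >= 30 OR temp <= 7 → 29
sensor=Y: battery >= 81 → 31

43, 23, 24, -3, -2, -18, -22, 29, 31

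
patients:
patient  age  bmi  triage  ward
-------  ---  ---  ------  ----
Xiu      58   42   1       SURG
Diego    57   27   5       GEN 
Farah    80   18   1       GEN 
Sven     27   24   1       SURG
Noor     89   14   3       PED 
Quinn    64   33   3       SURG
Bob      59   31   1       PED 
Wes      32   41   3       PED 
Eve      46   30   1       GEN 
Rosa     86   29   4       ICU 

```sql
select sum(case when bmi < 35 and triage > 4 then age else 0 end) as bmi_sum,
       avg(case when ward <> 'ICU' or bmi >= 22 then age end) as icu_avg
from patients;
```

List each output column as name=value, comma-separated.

[bmi_sum: bmi < 35 and triage > 4]
patient=Xiu: ✗
patient=Diego: ✓ → 57
patient=Farah: ✗
patient=Sven: ✗
patient=Noor: ✗
patient=Quinn: ✗
patient=Bob: ✗
patient=Wes: ✗
patient=Eve: ✗
patient=Rosa: ✗
bmi_sum = 57
—
[icu_avg: ward <> 'ICU' or bmi >= 22]
patient=Xiu: ✓ → 58
patient=Diego: ✓ → 57
patient=Farah: ✓ → 80
patient=Sven: ✓ → 27
patient=Noor: ✓ → 89
patient=Quinn: ✓ → 64
patient=Bob: ✓ → 59
patient=Wes: ✓ → 32
patient=Eve: ✓ → 46
patient=Rosa: ✓ → 86
icu_avg = (58 + 57 + 80 + 27 + 89 + 64 + 59 + 32 + 46 + 86) / 10 = 59.8

bmi_sum=57, icu_avg=59.8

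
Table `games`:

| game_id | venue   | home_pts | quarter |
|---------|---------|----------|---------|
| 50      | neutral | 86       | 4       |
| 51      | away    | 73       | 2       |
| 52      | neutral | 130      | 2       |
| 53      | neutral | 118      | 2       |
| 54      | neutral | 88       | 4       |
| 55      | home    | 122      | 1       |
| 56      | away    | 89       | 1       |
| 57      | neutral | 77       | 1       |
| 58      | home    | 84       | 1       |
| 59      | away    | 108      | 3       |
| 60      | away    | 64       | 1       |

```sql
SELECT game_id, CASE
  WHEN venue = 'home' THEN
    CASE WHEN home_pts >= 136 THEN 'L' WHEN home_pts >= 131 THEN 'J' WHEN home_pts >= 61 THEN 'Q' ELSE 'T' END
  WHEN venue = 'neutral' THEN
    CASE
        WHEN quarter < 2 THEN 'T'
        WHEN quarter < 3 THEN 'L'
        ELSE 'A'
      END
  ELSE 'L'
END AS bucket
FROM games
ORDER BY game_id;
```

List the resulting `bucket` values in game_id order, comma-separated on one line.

A, L, L, L, A, Q, L, T, Q, L, L

game_id=50: venue='neutral' → inner[ELSE] → A
game_id=51: venue='away' → outer ELSE → L
game_id=52: venue='neutral' → inner[quarter < 3] → L
game_id=53: venue='neutral' → inner[quarter < 3] → L
game_id=54: venue='neutral' → inner[ELSE] → A
game_id=55: venue='home' → inner[home_pts >= 61] → Q
game_id=56: venue='away' → outer ELSE → L
game_id=57: venue='neutral' → inner[quarter < 2] → T
game_id=58: venue='home' → inner[home_pts >= 61] → Q
game_id=59: venue='away' → outer ELSE → L
game_id=60: venue='away' → outer ELSE → L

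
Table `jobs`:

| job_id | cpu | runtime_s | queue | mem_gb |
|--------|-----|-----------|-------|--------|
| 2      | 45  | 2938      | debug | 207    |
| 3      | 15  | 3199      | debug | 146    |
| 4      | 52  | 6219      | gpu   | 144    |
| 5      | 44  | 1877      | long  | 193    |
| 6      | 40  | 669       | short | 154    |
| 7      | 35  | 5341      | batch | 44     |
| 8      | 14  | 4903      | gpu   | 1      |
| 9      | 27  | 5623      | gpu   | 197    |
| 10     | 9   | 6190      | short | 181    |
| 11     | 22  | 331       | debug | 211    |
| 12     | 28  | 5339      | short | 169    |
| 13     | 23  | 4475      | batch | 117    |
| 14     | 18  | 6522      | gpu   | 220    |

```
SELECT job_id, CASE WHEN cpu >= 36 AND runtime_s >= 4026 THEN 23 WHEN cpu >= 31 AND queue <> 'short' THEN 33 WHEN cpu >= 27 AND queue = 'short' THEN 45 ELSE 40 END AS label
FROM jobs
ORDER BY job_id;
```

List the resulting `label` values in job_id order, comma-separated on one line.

job_id=2: cpu >= 31 AND queue <> 'short' → 33
job_id=3: ELSE → 40
job_id=4: cpu >= 36 AND runtime_s >= 4026 → 23
job_id=5: cpu >= 31 AND queue <> 'short' → 33
job_id=6: cpu >= 27 AND queue = 'short' → 45
job_id=7: cpu >= 31 AND queue <> 'short' → 33
job_id=8: ELSE → 40
job_id=9: ELSE → 40
job_id=10: ELSE → 40
job_id=11: ELSE → 40
job_id=12: cpu >= 27 AND queue = 'short' → 45
job_id=13: ELSE → 40
job_id=14: ELSE → 40

33, 40, 23, 33, 45, 33, 40, 40, 40, 40, 45, 40, 40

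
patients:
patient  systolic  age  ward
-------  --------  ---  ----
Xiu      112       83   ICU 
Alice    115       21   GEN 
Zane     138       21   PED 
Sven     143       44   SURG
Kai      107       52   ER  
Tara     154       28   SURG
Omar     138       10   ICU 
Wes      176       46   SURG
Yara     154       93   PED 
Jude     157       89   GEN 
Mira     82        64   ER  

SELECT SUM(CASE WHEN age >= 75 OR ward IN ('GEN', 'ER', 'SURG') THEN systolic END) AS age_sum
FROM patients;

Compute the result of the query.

patient=Xiu: ✓ → 112
patient=Alice: ✓ → 115
patient=Zane: ✗
patient=Sven: ✓ → 143
patient=Kai: ✓ → 107
patient=Tara: ✓ → 154
patient=Omar: ✗
patient=Wes: ✓ → 176
patient=Yara: ✓ → 154
patient=Jude: ✓ → 157
patient=Mira: ✓ → 82
age_sum = 112 + 115 + 143 + 107 + 154 + 176 + 154 + 157 + 82 = 1200

1200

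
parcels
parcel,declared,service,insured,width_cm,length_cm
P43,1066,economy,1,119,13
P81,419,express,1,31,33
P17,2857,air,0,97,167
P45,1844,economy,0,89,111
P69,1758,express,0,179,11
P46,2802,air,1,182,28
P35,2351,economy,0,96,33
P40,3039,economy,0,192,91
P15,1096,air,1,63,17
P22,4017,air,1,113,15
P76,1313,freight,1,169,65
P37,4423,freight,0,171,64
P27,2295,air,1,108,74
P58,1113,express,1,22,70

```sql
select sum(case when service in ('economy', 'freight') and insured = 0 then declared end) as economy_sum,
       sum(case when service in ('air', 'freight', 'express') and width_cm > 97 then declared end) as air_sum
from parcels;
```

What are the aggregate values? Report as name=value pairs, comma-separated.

economy_sum=11657, air_sum=16608

[economy_sum: service in ('economy', 'freight') and insured = 0]
parcel=P43: ✗
parcel=P81: ✗
parcel=P17: ✗
parcel=P45: ✓ → 1844
parcel=P69: ✗
parcel=P46: ✗
parcel=P35: ✓ → 2351
parcel=P40: ✓ → 3039
parcel=P15: ✗
parcel=P22: ✗
parcel=P76: ✗
parcel=P37: ✓ → 4423
parcel=P27: ✗
parcel=P58: ✗
economy_sum = 1844 + 2351 + 3039 + 4423 = 11657
—
[air_sum: service in ('air', 'freight', 'express') and width_cm > 97]
parcel=P43: ✗
parcel=P81: ✗
parcel=P17: ✗
parcel=P45: ✗
parcel=P69: ✓ → 1758
parcel=P46: ✓ → 2802
parcel=P35: ✗
parcel=P40: ✗
parcel=P15: ✗
parcel=P22: ✓ → 4017
parcel=P76: ✓ → 1313
parcel=P37: ✓ → 4423
parcel=P27: ✓ → 2295
parcel=P58: ✗
air_sum = 1758 + 2802 + 4017 + 1313 + 4423 + 2295 = 16608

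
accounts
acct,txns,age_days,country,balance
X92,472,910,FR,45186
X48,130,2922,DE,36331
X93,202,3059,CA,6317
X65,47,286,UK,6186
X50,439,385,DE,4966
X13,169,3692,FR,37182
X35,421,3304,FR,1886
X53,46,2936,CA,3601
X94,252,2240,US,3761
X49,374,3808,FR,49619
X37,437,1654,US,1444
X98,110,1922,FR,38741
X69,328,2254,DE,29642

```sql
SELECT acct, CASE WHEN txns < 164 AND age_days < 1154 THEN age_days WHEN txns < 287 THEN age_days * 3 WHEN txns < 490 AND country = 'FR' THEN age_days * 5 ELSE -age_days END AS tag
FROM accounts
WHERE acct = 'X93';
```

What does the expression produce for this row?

9177

acct = X93: txns=202, age_days=3059, country=CA, balance=6317.
txns < 164 AND age_days < 1154 → false
txns < 287 → true → 9177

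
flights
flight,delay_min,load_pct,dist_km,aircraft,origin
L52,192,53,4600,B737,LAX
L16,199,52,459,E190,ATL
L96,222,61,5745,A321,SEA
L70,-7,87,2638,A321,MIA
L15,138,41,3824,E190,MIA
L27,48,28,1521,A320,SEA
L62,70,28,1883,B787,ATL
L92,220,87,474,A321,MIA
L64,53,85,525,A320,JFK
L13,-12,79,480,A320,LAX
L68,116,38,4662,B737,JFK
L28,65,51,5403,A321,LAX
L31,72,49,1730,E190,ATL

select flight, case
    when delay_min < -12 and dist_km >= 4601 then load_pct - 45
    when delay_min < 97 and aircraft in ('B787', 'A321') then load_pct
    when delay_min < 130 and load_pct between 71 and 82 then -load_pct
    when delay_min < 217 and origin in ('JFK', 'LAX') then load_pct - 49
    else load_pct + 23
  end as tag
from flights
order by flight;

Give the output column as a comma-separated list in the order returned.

-79, 64, 75, 51, 51, 72, 4, 28, 36, -11, 87, 110, 84

flight=L13: delay_min < 130 and load_pct between 71 and 82 → -79
flight=L15: ELSE → 64
flight=L16: ELSE → 75
flight=L27: ELSE → 51
flight=L28: delay_min < 97 and aircraft in ('B787', 'A321') → 51
flight=L31: ELSE → 72
flight=L52: delay_min < 217 and origin in ('JFK', 'LAX') → 4
flight=L62: delay_min < 97 and aircraft in ('B787', 'A321') → 28
flight=L64: delay_min < 217 and origin in ('JFK', 'LAX') → 36
flight=L68: delay_min < 217 and origin in ('JFK', 'LAX') → -11
flight=L70: delay_min < 97 and aircraft in ('B787', 'A321') → 87
flight=L92: ELSE → 110
flight=L96: ELSE → 84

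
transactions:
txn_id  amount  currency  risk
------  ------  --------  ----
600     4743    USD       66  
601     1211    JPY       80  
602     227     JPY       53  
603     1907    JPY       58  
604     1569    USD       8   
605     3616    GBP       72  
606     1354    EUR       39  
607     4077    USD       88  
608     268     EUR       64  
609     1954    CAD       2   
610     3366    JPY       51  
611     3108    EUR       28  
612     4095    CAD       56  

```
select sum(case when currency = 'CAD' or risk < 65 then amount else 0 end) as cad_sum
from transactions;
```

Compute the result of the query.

17848

txn_id=600: ✗
txn_id=601: ✗
txn_id=602: ✓ → 227
txn_id=603: ✓ → 1907
txn_id=604: ✓ → 1569
txn_id=605: ✗
txn_id=606: ✓ → 1354
txn_id=607: ✗
txn_id=608: ✓ → 268
txn_id=609: ✓ → 1954
txn_id=610: ✓ → 3366
txn_id=611: ✓ → 3108
txn_id=612: ✓ → 4095
cad_sum = 227 + 1907 + 1569 + 1354 + 268 + 1954 + 3366 + 3108 + 4095 = 17848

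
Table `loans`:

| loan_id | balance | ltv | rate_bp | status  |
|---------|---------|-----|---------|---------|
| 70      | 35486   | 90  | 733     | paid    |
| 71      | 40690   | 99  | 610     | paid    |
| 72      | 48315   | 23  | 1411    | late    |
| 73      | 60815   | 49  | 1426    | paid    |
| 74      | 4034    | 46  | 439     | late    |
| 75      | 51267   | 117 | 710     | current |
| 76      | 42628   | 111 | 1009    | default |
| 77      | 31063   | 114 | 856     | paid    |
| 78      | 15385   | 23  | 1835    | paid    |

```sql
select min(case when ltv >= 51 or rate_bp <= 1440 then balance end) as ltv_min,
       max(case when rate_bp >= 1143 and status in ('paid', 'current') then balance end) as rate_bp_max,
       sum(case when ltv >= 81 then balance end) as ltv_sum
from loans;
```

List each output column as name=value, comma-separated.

ltv_min=4034, rate_bp_max=60815, ltv_sum=201134

[ltv_min: ltv >= 51 or rate_bp <= 1440]
loan_id=70: ✓ → 35486
loan_id=71: ✓ → 40690
loan_id=72: ✓ → 48315
loan_id=73: ✓ → 60815
loan_id=74: ✓ → 4034
loan_id=75: ✓ → 51267
loan_id=76: ✓ → 42628
loan_id=77: ✓ → 31063
loan_id=78: ✗
ltv_min = MIN(35486, 40690, 48315, 60815, 4034, 51267, 42628, 31063) = 4034
—
[rate_bp_max: rate_bp >= 1143 and status in ('paid', 'current')]
loan_id=70: ✗
loan_id=71: ✗
loan_id=72: ✗
loan_id=73: ✓ → 60815
loan_id=74: ✗
loan_id=75: ✗
loan_id=76: ✗
loan_id=77: ✗
loan_id=78: ✓ → 15385
rate_bp_max = MAX(60815, 15385) = 60815
—
[ltv_sum: ltv >= 81]
loan_id=70: ✓ → 35486
loan_id=71: ✓ → 40690
loan_id=72: ✗
loan_id=73: ✗
loan_id=74: ✗
loan_id=75: ✓ → 51267
loan_id=76: ✓ → 42628
loan_id=77: ✓ → 31063
loan_id=78: ✗
ltv_sum = 35486 + 40690 + 51267 + 42628 + 31063 = 201134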